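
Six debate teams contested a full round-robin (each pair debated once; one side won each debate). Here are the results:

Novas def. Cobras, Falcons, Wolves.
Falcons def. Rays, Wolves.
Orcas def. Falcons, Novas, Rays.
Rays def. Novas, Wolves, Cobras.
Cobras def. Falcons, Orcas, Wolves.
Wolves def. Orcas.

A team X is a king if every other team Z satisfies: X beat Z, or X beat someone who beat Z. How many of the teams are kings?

Falcons reaches everyone (king).
Rays reaches everyone (king).
Wolves cannot reach Cobras in two steps.
Cobras reaches everyone (king).
Orcas reaches everyone (king).
Novas reaches everyone (king).
Kings: Falcons, Rays, Cobras, Orcas, Novas — 5.

5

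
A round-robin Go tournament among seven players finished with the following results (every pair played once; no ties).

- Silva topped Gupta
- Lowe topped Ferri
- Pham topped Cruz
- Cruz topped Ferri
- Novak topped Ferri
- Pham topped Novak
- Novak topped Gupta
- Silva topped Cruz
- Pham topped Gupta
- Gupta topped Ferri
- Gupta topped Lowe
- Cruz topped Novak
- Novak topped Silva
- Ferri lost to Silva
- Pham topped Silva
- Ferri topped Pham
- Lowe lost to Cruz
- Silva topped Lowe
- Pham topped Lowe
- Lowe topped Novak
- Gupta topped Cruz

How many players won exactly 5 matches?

1

Win totals: Ferri 1, Novak 3, Silva 4, Cruz 3, Pham 5, Gupta 3, Lowe 2.
Exactly 5: Pham — 1 player.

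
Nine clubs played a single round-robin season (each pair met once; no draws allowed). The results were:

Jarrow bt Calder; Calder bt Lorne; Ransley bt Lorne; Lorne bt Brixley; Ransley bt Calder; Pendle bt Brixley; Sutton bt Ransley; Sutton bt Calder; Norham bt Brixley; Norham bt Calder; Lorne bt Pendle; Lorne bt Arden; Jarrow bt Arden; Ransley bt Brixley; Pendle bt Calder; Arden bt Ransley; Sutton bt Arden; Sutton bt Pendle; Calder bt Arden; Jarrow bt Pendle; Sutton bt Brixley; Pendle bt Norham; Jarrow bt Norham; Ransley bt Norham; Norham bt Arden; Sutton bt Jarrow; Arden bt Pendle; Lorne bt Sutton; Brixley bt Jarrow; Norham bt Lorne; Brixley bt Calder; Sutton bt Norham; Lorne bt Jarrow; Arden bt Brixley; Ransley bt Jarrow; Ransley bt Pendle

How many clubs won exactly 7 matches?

1

Win totals: Sutton 7, Jarrow 4, Ransley 6, Pendle 3, Arden 3, Lorne 5, Brixley 2, Norham 4, Calder 2.
Exactly 7: Sutton — 1 club.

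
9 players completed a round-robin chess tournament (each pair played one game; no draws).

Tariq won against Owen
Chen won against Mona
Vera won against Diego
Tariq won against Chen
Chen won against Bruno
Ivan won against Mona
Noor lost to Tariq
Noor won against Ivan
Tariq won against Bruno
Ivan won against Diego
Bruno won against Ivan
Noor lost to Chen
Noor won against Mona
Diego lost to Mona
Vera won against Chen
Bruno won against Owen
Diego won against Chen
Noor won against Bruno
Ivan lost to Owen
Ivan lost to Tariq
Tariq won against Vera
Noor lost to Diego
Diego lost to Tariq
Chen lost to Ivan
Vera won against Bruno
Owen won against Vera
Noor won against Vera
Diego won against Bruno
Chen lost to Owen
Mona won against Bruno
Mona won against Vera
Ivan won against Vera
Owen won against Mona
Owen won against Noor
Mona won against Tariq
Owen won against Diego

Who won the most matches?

Win totals: Vera 3, Owen 6, Diego 3, Chen 3, Ivan 4, Mona 4, Bruno 2, Noor 4, Tariq 7.
Tariq leads with 7 wins (next highest: 6).

Tariq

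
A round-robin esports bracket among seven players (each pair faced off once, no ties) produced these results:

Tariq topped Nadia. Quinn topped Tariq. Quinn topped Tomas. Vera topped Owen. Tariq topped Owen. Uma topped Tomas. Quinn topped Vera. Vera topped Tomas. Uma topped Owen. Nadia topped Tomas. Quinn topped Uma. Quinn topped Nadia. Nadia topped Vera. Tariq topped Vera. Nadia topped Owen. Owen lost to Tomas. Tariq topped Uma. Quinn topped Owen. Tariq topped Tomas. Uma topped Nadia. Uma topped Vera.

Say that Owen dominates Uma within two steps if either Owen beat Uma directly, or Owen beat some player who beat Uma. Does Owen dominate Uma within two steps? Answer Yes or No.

Owen did not beat Uma directly.
Owen beat no one, so there is no intermediate player.

No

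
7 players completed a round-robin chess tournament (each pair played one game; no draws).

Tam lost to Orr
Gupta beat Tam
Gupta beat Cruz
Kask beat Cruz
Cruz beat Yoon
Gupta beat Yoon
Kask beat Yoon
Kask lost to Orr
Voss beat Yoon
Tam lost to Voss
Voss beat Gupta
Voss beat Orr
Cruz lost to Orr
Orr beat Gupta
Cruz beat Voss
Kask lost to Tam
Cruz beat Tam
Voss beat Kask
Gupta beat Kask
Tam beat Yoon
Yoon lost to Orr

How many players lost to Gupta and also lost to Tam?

2

Gupta beat: Yoon, Kask, Cruz, Tam.
Tam beat: Yoon, Kask.
Both beat: Yoon, Kask — 2.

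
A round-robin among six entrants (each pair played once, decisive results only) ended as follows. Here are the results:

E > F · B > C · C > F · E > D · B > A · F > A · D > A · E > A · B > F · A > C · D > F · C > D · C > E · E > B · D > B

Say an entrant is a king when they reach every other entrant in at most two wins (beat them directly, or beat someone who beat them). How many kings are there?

A cannot reach B in two steps.
B reaches everyone (king).
C reaches everyone (king).
D cannot reach E in two steps.
E reaches everyone (king).
F cannot reach B, D, E in two steps.
Kings: B, C, E — 3.

3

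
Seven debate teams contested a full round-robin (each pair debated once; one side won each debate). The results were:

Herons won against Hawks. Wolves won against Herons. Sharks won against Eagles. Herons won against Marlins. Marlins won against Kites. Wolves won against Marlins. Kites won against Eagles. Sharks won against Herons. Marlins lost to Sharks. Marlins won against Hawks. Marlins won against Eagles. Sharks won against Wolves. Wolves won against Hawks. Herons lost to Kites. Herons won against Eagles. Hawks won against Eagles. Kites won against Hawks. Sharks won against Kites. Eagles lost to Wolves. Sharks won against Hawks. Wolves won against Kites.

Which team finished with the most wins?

Sharks

Win totals: Kites 3, Hawks 1, Herons 3, Eagles 0, Sharks 6, Wolves 5, Marlins 3.
Sharks leads with 6 wins (next highest: 5).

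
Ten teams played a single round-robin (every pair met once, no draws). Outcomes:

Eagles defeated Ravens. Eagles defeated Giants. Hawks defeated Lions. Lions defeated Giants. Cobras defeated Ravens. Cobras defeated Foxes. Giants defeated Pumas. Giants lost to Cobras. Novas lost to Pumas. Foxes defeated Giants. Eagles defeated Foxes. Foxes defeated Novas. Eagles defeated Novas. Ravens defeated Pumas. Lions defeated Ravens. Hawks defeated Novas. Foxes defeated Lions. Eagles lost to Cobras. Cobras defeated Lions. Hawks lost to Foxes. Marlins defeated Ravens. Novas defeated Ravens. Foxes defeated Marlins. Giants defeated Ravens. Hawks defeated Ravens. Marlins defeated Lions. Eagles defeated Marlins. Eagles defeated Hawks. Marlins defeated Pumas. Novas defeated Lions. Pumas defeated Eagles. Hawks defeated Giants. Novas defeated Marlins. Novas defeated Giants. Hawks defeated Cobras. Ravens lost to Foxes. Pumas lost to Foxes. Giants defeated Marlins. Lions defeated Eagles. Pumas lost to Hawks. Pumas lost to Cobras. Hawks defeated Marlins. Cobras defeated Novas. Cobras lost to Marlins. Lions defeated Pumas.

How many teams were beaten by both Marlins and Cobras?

3

Marlins beat: Pumas, Ravens, Cobras, Lions.
Cobras beat: Novas, Pumas, Eagles, Ravens, Foxes, Lions, Giants.
Both beat: Pumas, Ravens, Lions — 3.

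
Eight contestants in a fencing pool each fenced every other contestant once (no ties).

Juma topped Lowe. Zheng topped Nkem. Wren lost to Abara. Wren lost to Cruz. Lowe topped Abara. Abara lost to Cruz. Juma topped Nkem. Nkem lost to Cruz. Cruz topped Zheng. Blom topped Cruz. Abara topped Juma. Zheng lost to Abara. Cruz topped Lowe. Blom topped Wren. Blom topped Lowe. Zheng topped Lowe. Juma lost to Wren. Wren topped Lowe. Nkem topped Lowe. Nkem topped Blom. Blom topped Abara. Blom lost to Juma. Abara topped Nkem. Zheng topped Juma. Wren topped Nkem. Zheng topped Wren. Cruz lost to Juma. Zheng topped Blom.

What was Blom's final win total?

4

Blom's results: beat Cruz, Lowe, Abara, Wren; lost to Zheng, Juma, Nkem.
That is 4 wins.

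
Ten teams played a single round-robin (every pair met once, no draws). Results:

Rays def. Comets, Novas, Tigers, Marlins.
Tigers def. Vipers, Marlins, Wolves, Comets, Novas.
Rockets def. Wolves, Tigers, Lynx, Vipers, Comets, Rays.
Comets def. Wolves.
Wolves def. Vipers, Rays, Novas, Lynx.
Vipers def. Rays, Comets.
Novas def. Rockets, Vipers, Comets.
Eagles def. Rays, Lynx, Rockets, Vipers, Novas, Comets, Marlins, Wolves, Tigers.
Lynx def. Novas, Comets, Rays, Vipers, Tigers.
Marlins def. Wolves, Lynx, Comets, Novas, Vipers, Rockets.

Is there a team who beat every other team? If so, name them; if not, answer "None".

Eagles

Eagles has 9 wins out of 9 opponents — a perfect record.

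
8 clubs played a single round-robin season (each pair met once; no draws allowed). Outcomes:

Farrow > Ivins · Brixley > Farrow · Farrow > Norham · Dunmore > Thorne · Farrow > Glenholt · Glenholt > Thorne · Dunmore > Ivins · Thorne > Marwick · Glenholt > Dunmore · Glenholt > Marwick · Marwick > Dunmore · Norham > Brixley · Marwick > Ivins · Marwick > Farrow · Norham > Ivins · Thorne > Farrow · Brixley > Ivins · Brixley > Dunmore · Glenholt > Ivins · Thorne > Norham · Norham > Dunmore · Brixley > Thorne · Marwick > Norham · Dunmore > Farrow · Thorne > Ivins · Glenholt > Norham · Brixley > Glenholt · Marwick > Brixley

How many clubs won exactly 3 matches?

Win totals: Ivins 0, Brixley 5, Dunmore 3, Norham 3, Farrow 3, Marwick 5, Glenholt 5, Thorne 4.
Exactly 3: Dunmore, Norham, Farrow — 3 clubs.

3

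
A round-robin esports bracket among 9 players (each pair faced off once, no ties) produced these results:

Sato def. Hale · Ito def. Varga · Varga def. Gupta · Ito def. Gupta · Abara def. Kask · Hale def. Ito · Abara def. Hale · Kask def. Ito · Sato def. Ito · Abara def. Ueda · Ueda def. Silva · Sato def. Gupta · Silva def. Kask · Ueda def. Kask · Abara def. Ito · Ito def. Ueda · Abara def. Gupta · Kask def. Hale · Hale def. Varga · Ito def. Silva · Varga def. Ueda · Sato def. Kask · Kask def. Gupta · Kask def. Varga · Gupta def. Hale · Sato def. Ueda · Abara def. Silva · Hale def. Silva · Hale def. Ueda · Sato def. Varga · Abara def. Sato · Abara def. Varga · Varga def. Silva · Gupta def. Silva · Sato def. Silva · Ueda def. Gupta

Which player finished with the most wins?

Abara

Win totals: Sato 7, Ueda 3, Gupta 2, Silva 1, Kask 4, Varga 3, Hale 4, Abara 8, Ito 4.
Abara leads with 8 wins (next highest: 7).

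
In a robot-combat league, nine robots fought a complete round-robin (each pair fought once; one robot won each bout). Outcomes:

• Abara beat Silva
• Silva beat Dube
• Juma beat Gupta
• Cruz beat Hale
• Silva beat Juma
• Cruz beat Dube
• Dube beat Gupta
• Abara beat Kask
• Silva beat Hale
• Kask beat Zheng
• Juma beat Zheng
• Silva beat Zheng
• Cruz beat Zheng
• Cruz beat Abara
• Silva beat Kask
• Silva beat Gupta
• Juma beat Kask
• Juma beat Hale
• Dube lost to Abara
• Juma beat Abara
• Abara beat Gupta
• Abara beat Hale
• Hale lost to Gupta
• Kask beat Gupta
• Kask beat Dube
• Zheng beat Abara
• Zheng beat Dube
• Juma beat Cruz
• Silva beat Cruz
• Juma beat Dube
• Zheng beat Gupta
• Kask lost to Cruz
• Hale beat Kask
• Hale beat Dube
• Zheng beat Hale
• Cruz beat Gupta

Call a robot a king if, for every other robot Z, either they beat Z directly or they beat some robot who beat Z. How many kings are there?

Cruz cannot reach Juma in two steps.
Silva reaches everyone (king).
Zheng cannot reach Cruz, Juma in two steps.
Abara reaches everyone (king).
Juma reaches everyone (king).
Kask cannot reach Cruz, Silva, Juma in two steps.
Dube cannot reach Cruz, Silva, Zheng, Abara, Juma, Kask in two steps.
Hale cannot reach Cruz, Silva, Abara, Juma in two steps.
Gupta cannot reach Cruz, Silva, Zheng, Abara, Juma in two steps.
Kings: Silva, Abara, Juma — 3.

3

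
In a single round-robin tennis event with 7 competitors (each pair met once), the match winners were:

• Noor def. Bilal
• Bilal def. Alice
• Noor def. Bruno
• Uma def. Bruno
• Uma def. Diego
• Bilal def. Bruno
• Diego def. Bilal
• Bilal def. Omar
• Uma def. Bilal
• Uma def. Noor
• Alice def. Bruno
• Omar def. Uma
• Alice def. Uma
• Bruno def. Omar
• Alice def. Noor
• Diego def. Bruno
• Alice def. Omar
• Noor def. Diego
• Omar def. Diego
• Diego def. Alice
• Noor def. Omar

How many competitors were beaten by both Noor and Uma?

3

Noor beat: Bilal, Omar, Diego, Bruno.
Uma beat: Bilal, Noor, Diego, Bruno.
Both beat: Bilal, Diego, Bruno — 3.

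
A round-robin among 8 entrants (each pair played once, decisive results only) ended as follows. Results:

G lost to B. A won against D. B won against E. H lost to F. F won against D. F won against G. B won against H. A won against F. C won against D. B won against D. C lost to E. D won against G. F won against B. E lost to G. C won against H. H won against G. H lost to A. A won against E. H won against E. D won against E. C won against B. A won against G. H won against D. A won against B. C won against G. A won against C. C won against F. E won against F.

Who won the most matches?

A

Win totals: A 7, B 4, C 5, D 2, E 2, F 4, G 1, H 3.
A leads with 7 wins (next highest: 5).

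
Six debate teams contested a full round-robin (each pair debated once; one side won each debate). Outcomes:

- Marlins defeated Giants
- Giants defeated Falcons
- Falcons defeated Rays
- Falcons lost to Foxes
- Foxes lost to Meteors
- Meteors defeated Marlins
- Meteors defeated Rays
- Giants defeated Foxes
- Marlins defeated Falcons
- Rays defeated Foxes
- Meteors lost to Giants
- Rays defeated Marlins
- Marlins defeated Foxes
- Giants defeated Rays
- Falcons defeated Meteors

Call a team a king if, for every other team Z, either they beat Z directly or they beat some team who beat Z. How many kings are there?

3

Falcons cannot reach Giants in two steps.
Marlins reaches everyone (king).
Giants reaches everyone (king).
Meteors reaches everyone (king).
Rays cannot reach Meteors in two steps.
Foxes cannot reach Marlins, Giants in two steps.
Kings: Marlins, Giants, Meteors — 3.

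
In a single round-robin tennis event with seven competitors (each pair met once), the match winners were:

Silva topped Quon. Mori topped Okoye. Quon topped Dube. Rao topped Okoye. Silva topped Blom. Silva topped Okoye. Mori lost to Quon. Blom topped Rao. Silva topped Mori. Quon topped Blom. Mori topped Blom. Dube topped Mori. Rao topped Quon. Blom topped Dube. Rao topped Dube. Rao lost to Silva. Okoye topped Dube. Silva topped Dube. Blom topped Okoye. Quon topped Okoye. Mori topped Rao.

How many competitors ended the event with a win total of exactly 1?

2

Win totals: Okoye 1, Mori 3, Quon 4, Blom 3, Rao 3, Silva 6, Dube 1.
Exactly 1: Okoye, Dube — 2 competitors.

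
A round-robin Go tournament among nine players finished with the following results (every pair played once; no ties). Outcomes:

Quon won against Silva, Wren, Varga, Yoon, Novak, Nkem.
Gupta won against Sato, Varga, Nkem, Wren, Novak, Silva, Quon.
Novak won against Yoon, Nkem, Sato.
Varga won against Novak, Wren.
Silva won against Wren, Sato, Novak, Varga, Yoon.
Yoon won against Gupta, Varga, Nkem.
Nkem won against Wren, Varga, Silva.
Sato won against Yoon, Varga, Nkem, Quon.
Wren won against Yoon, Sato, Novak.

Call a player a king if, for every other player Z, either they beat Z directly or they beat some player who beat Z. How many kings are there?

6

Silva reaches everyone (king).
Yoon reaches everyone (king).
Quon reaches everyone (king).
Nkem cannot reach Quon, Gupta in two steps.
Wren cannot reach Silva in two steps.
Novak reaches everyone (king).
Gupta reaches everyone (king).
Sato reaches everyone (king).
Varga cannot reach Silva, Quon, Gupta in two steps.
Kings: Silva, Yoon, Quon, Novak, Gupta, Sato — 6.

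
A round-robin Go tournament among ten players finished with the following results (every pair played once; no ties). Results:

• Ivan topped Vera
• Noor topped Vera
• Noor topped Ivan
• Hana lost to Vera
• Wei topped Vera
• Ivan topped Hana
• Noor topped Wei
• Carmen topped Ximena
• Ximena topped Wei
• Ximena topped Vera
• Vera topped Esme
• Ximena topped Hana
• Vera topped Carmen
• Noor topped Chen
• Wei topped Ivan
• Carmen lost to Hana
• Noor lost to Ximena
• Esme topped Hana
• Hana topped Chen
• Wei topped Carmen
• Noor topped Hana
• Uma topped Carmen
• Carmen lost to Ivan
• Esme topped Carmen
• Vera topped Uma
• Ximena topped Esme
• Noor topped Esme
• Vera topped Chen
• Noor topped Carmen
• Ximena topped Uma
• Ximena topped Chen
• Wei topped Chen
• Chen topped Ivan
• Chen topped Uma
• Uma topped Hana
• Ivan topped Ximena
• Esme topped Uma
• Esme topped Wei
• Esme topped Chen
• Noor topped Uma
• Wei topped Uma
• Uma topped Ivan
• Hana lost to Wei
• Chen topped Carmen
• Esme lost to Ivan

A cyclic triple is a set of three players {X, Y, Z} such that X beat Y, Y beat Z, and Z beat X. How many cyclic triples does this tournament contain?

19

Win totals: Esme 5, Vera 5, Carmen 1, Noor 8, Ivan 5, Chen 3, Ximena 7, Hana 2, Wei 6, Uma 3.
A player with w wins dominates both others in C(w,2) triples; summing gives 10 + 10 + 0 + 28 + 10 + 3 + 21 + 1 + 15 + 3 = 101 transitive triples.
Total triples C(10,3) = 120, so cyclic triples = 120 − 101 = 19.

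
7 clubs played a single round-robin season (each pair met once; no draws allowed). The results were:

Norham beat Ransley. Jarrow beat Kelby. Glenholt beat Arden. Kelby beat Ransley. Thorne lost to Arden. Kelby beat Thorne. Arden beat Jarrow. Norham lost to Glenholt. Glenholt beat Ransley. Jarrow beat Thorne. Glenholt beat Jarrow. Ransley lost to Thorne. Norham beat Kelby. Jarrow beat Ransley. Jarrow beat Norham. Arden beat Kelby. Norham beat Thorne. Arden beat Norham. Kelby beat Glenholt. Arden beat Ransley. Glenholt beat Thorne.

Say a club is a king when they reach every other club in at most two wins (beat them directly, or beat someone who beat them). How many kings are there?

3

Kelby reaches everyone (king).
Arden reaches everyone (king).
Norham cannot reach Arden, Jarrow in two steps.
Thorne cannot reach Kelby, Arden, Norham, Glenholt, Jarrow in two steps.
Glenholt reaches everyone (king).
Jarrow cannot reach Arden in two steps.
Ransley cannot reach Kelby, Arden, Norham, Thorne, Glenholt, Jarrow in two steps.
Kings: Kelby, Arden, Glenholt — 3.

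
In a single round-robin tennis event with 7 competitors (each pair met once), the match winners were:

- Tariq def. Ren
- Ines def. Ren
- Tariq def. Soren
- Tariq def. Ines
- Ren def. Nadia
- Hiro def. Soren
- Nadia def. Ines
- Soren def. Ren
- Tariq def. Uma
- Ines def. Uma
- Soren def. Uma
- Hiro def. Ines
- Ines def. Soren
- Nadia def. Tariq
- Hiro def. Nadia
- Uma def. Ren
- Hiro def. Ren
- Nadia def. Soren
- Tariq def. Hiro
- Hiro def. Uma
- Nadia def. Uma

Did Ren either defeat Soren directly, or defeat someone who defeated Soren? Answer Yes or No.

Yes

Ren did not beat Soren directly.
Ren beat Nadia. Of those, Nadia beat Soren.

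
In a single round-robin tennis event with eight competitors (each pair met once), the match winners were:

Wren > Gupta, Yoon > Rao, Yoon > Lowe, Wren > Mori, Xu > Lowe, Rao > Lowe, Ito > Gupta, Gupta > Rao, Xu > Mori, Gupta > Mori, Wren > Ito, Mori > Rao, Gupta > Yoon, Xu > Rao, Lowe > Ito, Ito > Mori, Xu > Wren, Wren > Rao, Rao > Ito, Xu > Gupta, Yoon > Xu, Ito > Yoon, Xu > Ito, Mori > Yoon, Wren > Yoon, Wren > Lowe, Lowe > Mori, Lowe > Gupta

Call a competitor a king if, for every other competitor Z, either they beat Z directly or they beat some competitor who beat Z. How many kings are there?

Lowe cannot reach Wren, Xu in two steps.
Mori cannot reach Gupta, Wren in two steps.
Rao cannot reach Wren, Xu in two steps.
Ito cannot reach Wren in two steps.
Gupta cannot reach Wren in two steps.
Wren reaches everyone (king).
Xu reaches everyone (king).
Yoon reaches everyone (king).
Kings: Wren, Xu, Yoon — 3.

3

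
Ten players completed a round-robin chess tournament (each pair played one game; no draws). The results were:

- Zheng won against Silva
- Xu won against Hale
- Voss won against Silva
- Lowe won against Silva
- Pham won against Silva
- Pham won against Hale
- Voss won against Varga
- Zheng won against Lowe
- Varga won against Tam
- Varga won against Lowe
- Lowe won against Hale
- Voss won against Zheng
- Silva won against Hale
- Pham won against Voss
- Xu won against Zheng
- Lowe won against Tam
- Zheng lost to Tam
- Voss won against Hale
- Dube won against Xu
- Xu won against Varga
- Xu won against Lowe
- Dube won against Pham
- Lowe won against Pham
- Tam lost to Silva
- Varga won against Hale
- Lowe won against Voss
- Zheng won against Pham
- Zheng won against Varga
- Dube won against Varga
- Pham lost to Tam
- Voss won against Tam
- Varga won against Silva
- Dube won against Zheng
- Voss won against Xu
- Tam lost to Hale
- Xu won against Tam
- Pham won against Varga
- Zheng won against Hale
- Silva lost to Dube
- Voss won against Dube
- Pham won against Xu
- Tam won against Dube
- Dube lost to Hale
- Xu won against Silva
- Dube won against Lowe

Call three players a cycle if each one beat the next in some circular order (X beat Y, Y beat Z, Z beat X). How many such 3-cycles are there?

28

Win totals: Xu 6, Varga 4, Zheng 5, Lowe 5, Pham 5, Tam 3, Silva 2, Hale 2, Dube 6, Voss 7.
A player with w wins dominates both others in C(w,2) triples; summing gives 15 + 6 + 10 + 10 + 10 + 3 + 1 + 1 + 15 + 21 = 92 transitive triples.
Total triples C(10,3) = 120, so cyclic triples = 120 − 92 = 28.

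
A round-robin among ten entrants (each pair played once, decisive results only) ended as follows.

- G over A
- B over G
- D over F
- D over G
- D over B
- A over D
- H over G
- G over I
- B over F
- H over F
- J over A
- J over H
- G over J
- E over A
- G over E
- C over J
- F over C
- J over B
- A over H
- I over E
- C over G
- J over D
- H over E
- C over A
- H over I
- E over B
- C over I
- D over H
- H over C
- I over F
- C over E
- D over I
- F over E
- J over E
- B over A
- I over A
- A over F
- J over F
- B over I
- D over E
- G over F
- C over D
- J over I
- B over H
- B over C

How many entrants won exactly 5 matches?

2

Win totals: A 3, B 6, C 6, D 6, E 2, F 2, G 5, H 5, I 3, J 7.
Exactly 5: G, H — 2 entrants.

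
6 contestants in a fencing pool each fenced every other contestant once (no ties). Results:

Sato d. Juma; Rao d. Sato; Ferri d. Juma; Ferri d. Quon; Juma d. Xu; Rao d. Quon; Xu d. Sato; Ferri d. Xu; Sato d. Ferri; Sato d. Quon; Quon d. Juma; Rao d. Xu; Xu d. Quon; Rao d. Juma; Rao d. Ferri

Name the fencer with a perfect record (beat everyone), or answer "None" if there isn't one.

Rao

Rao has 5 wins out of 5 opponents — a perfect record.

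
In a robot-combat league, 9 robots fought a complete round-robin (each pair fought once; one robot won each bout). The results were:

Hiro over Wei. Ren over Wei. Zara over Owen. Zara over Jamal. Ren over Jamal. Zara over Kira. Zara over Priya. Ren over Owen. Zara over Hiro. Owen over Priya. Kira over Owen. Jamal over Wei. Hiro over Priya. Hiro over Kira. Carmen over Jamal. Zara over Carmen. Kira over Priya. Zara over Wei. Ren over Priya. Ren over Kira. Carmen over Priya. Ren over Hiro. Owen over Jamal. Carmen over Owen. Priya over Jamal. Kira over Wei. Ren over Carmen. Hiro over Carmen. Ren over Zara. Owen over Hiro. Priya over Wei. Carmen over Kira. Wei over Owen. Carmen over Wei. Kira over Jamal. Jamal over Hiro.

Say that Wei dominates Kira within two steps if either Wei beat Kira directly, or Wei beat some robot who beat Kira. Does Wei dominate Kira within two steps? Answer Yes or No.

Wei did not beat Kira directly.
Wei beat Owen, but each of them lost to Kira. No two-step path.

No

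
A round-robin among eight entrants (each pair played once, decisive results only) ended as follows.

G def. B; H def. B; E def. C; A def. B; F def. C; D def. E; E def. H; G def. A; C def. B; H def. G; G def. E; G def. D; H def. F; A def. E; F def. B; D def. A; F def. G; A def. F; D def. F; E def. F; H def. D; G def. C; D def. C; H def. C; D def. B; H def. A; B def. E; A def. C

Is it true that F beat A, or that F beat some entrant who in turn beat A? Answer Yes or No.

F did not beat A directly.
F beat B, C, G. Of those, G beat A.

Yes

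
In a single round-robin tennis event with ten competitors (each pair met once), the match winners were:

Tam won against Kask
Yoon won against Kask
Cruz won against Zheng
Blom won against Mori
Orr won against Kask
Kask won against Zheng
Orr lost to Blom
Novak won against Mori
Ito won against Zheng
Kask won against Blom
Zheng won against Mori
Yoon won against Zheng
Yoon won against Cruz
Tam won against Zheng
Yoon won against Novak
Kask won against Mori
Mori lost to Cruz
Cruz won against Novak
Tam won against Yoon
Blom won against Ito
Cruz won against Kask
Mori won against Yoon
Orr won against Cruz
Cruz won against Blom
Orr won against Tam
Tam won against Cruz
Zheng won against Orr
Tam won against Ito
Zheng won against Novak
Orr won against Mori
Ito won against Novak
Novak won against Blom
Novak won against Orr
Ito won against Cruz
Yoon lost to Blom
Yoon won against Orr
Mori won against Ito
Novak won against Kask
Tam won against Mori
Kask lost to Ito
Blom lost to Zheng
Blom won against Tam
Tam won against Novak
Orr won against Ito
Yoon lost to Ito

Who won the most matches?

Tam

Win totals: Cruz 5, Tam 7, Novak 4, Kask 3, Orr 5, Blom 5, Ito 5, Zheng 4, Mori 2, Yoon 5.
Tam leads with 7 wins (next highest: 5).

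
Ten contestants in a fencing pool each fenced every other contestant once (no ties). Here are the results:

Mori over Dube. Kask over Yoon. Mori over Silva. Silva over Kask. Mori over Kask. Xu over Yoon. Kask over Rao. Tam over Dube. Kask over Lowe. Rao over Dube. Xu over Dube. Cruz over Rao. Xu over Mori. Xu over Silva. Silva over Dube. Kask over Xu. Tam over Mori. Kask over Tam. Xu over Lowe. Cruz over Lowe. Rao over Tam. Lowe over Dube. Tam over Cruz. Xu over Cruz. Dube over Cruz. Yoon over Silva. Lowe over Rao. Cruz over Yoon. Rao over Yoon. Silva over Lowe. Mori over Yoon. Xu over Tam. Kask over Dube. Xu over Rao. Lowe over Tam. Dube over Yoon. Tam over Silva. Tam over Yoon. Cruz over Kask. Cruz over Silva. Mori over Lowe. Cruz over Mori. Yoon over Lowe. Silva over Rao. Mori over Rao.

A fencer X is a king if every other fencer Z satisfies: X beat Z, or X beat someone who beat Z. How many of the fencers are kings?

4

Lowe cannot reach Xu, Kask in two steps.
Mori reaches everyone (king).
Silva cannot reach Mori in two steps.
Xu reaches everyone (king).
Tam cannot reach Xu in two steps.
Yoon cannot reach Mori, Xu, Cruz in two steps.
Rao cannot reach Xu, Kask in two steps.
Cruz reaches everyone (king).
Dube cannot reach Xu, Tam in two steps.
Kask reaches everyone (king).
Kings: Mori, Xu, Cruz, Kask — 4.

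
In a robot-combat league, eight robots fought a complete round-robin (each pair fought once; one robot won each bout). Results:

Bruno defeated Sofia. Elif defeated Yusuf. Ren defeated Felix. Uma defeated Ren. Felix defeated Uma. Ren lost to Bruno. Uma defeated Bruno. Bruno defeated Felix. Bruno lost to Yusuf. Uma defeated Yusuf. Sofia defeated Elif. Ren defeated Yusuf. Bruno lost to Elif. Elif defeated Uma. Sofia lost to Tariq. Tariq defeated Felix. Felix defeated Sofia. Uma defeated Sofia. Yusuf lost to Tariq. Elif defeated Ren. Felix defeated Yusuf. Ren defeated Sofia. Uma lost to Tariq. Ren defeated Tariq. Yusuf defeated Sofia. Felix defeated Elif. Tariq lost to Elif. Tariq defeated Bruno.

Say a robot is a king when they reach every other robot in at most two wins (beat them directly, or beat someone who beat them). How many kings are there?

6

Ren reaches everyone (king).
Tariq reaches everyone (king).
Sofia cannot reach Felix in two steps.
Uma reaches everyone (king).
Elif reaches everyone (king).
Bruno reaches everyone (king).
Felix reaches everyone (king).
Yusuf cannot reach Tariq, Uma in two steps.
Kings: Ren, Tariq, Uma, Elif, Bruno, Felix — 6.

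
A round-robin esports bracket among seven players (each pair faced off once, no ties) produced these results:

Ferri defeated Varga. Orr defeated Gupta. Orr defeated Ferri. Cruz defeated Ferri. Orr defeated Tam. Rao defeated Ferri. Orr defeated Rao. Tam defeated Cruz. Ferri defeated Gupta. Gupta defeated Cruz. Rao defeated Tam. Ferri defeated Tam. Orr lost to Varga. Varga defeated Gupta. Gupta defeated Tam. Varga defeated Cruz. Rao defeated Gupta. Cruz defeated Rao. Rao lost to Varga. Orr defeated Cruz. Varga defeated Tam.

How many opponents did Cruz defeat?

2

Cruz's results: beat Ferri, Rao; lost to Gupta, Orr, Varga, Tam.
That is 2 wins.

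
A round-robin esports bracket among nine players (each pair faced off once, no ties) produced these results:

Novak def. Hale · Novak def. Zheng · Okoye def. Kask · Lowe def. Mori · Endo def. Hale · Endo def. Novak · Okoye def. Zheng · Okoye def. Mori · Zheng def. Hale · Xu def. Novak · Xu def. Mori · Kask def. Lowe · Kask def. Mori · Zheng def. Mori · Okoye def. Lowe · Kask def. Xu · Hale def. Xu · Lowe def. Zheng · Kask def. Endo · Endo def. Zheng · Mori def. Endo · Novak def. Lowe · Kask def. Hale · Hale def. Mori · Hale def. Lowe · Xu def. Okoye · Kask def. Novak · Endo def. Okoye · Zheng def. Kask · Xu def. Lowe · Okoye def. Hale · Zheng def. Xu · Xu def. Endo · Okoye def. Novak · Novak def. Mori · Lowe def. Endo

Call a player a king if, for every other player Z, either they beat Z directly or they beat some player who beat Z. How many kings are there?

6

Novak cannot reach Okoye in two steps.
Lowe reaches everyone (king).
Hale cannot reach Kask in two steps.
Okoye reaches everyone (king).
Mori cannot reach Lowe, Xu, Kask in two steps.
Xu reaches everyone (king).
Zheng reaches everyone (king).
Kask reaches everyone (king).
Endo reaches everyone (king).
Kings: Lowe, Okoye, Xu, Zheng, Kask, Endo — 6.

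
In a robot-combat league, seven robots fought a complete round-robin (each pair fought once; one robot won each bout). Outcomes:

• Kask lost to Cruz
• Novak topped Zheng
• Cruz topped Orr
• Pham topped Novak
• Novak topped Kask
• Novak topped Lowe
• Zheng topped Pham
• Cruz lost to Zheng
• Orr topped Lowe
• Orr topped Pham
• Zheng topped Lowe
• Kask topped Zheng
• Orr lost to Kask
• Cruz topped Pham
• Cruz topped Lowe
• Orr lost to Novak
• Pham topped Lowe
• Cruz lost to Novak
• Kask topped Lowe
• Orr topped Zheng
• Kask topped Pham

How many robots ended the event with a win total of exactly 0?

1

Win totals: Zheng 3, Orr 3, Pham 2, Novak 5, Cruz 4, Kask 4, Lowe 0.
Exactly 0: Lowe — 1 robot.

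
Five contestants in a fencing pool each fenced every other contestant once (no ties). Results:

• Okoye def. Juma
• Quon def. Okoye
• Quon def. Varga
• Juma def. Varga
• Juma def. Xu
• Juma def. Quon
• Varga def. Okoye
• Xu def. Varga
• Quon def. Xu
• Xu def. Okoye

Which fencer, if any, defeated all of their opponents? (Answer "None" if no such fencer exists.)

Highest win total is Quon with 3 (out of 4 possible).
Quon lost to Juma, so no fencer went undefeated.

None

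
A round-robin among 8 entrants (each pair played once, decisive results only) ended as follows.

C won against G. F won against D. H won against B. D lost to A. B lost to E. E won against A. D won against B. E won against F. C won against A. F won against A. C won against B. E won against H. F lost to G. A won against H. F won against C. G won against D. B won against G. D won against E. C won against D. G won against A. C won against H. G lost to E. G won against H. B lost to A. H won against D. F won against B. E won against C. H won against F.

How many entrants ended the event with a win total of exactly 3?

Win totals: A 3, B 1, C 5, D 2, E 6, F 4, G 4, H 3.
Exactly 3: A, H — 2 entrants.

2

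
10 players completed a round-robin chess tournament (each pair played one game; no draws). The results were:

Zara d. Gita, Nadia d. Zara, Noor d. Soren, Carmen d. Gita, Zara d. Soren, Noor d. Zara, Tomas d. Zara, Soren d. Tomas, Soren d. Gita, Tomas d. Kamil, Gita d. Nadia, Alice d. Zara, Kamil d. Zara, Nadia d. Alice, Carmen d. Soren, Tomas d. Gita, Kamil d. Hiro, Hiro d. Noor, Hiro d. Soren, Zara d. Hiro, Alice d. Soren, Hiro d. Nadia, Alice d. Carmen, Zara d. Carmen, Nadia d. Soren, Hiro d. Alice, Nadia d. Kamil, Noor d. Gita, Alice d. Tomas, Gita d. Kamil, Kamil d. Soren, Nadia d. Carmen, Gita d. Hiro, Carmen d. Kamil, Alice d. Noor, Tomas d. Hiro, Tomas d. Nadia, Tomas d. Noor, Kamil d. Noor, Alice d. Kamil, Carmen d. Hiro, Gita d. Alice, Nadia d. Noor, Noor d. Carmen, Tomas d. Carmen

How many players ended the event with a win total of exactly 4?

6

Win totals: Nadia 6, Kamil 4, Noor 4, Zara 4, Gita 4, Alice 6, Carmen 4, Hiro 4, Tomas 7, Soren 2.
Exactly 4: Kamil, Noor, Zara, Gita, Carmen, Hiro — 6 players.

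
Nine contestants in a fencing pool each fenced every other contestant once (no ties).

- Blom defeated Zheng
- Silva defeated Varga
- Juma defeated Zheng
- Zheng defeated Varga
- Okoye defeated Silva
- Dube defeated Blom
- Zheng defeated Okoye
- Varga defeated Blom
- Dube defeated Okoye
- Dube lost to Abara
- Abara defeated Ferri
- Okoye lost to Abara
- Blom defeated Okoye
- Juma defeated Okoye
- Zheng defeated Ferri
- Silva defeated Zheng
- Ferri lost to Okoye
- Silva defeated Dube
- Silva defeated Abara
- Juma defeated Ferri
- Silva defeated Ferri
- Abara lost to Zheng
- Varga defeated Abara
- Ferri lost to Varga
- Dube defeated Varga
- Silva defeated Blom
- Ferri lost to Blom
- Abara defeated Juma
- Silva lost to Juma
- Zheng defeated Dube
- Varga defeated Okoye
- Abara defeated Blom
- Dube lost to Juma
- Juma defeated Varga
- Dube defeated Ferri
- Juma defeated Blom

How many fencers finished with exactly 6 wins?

1

Win totals: Zheng 5, Blom 3, Juma 7, Silva 6, Abara 5, Varga 4, Dube 4, Okoye 2, Ferri 0.
Exactly 6: Silva — 1 fencer.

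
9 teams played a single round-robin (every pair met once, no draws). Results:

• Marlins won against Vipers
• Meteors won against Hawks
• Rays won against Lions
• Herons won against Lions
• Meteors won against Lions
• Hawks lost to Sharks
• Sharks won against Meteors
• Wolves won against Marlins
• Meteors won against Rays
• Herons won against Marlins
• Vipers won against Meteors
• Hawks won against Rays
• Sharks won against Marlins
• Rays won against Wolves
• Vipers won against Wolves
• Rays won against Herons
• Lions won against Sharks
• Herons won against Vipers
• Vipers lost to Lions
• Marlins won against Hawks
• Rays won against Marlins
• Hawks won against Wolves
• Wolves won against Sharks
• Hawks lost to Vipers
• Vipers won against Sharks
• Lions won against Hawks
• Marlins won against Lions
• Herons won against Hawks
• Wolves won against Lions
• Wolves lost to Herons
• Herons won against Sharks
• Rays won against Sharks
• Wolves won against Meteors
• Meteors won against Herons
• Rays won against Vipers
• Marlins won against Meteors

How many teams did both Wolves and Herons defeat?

3

Wolves beat: Sharks, Meteors, Lions, Marlins.
Herons beat: Sharks, Lions, Vipers, Wolves, Marlins, Hawks.
Both beat: Sharks, Lions, Marlins — 3.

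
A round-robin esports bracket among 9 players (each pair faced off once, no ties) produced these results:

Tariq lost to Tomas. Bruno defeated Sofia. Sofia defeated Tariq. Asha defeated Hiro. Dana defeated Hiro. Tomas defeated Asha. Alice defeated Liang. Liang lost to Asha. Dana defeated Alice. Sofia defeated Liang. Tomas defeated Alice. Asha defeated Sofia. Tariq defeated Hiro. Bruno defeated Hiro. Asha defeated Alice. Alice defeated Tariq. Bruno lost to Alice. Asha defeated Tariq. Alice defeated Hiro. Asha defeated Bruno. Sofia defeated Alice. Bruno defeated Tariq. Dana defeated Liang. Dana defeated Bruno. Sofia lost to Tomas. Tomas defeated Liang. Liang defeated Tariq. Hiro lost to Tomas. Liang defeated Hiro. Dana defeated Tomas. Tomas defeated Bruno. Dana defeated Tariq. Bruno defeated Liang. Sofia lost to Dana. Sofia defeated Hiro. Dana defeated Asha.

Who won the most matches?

Dana

Win totals: Liang 2, Asha 6, Alice 4, Tomas 7, Bruno 4, Hiro 0, Dana 8, Tariq 1, Sofia 4.
Dana leads with 8 wins (next highest: 7).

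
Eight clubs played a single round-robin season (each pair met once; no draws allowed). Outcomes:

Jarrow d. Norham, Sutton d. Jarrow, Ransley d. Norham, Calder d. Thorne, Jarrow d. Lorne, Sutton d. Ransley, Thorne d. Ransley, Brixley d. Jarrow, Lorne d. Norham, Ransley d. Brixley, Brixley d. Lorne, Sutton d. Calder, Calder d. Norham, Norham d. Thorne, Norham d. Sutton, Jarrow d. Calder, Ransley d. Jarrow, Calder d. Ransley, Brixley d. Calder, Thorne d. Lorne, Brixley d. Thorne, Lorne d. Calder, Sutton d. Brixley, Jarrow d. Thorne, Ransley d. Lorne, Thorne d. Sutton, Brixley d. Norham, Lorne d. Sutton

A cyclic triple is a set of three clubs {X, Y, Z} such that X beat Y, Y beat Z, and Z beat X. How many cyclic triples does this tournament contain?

Win totals: Ransley 4, Lorne 3, Calder 3, Jarrow 4, Norham 2, Brixley 5, Sutton 4, Thorne 3.
A club with w wins dominates both others in C(w,2) triples; summing gives 6 + 3 + 3 + 6 + 1 + 10 + 6 + 3 = 38 transitive triples.
Total triples C(8,3) = 56, so cyclic triples = 56 − 38 = 18.

18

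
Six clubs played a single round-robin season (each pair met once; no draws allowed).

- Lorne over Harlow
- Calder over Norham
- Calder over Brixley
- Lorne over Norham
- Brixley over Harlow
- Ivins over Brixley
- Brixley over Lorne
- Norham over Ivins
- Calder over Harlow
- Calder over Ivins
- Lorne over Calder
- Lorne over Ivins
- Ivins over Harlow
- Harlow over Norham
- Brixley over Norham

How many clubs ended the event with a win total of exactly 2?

Win totals: Brixley 3, Lorne 4, Ivins 2, Harlow 1, Calder 4, Norham 1.
Exactly 2: Ivins — 1 club.

1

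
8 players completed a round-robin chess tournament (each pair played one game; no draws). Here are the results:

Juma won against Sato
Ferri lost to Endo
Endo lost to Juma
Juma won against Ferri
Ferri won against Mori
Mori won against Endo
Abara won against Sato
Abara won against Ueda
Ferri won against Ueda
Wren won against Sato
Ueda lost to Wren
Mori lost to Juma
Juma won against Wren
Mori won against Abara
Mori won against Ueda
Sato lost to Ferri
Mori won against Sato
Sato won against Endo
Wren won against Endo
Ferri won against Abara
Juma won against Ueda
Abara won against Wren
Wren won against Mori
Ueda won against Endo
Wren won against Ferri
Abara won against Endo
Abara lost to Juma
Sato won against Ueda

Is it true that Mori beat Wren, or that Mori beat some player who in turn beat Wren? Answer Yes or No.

Mori did not beat Wren directly.
Mori beat Abara, Endo, Sato, Ueda. Of those, Abara beat Wren.

Yes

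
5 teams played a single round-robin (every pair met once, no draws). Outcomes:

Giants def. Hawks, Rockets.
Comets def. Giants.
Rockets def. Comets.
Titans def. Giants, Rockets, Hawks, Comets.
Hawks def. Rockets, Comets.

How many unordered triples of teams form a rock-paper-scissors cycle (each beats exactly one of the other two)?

Of the C(5,3) = 10 triples, the cyclic ones are: {Hawks, Giants, Comets}; {Rockets, Giants, Comets}.
That is 2.

2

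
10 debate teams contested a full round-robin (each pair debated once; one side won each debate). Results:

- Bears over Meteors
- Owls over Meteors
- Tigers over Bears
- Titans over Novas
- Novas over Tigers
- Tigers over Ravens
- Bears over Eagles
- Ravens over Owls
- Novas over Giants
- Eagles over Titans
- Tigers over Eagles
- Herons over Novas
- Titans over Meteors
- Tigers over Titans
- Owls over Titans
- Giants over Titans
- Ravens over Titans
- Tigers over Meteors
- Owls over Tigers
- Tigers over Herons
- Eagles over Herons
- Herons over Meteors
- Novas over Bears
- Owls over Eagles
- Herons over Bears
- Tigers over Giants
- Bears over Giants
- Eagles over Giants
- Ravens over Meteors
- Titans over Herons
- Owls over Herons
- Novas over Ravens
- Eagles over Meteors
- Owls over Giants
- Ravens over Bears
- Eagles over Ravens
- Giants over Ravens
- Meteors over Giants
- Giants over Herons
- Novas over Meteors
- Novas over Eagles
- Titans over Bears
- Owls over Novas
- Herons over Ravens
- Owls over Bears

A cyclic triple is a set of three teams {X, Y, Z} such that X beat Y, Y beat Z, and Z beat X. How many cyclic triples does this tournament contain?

22

Win totals: Herons 4, Meteors 1, Novas 6, Giants 3, Tigers 7, Owls 8, Titans 4, Bears 3, Ravens 4, Eagles 5.
A team with w wins dominates both others in C(w,2) triples; summing gives 6 + 0 + 15 + 3 + 21 + 28 + 6 + 3 + 6 + 10 = 98 transitive triples.
Total triples C(10,3) = 120, so cyclic triples = 120 − 98 = 22.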